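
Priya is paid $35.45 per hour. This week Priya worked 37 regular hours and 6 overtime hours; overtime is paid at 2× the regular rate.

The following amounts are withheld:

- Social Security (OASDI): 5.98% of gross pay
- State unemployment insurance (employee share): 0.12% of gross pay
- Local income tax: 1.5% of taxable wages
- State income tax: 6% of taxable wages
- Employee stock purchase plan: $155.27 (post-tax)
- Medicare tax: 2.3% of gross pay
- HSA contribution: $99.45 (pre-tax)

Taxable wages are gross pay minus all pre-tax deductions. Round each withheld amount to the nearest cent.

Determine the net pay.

$1,213.60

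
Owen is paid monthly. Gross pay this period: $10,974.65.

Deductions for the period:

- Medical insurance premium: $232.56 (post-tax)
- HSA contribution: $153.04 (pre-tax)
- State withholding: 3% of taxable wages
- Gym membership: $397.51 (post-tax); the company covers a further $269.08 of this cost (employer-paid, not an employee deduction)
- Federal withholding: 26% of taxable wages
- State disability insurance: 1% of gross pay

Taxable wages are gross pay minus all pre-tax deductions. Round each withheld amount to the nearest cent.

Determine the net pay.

$6,943.52

HSA contribution: $153.04
Taxable wages = $10,974.65 − $153.04 = $10,821.61
State withholding: $10,821.61 × 0.03 = $324.65
Federal withholding: $10,821.61 × 0.26 = $2,813.62
State disability insurance: $10,974.65 × 0.01 = $109.75
Medical insurance premium: $232.56
Gym membership: $397.51
(Employer's $269.08 toward gym membership is not withheld from the employee.)
Total deductions = $153.04 + $324.65 + $2,813.62 + $109.75 + $232.56 + $397.51 = $4,031.13
Net pay = $10,974.65 − $4,031.13 = $6,943.52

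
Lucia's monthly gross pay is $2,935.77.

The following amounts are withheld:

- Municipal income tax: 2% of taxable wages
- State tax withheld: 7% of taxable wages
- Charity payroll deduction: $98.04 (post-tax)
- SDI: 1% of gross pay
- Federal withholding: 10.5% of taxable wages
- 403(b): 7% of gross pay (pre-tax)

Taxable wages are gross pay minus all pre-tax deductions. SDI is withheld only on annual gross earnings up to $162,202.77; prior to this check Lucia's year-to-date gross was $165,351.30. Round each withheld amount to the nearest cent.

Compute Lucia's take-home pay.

403(b): $2,935.77 × 0.07 = $205.50
Taxable wages = $2,935.77 − $205.50 = $2,730.27
State tax withheld: $2,730.27 × 0.07 = $191.12
Federal withholding: $2,730.27 × 0.105 = $286.68
Municipal income tax: $2,730.27 × 0.02 = $54.61
SDI: annual cap $162,202.77 already reached (YTD $165,351.30), so $0.00
Charity payroll deduction: $98.04
Total deductions = $205.50 + $191.12 + $286.68 + $54.61 + $0.00 + $98.04 = $835.95
Net pay = $2,935.77 − $835.95 = $2,099.82

$2,099.82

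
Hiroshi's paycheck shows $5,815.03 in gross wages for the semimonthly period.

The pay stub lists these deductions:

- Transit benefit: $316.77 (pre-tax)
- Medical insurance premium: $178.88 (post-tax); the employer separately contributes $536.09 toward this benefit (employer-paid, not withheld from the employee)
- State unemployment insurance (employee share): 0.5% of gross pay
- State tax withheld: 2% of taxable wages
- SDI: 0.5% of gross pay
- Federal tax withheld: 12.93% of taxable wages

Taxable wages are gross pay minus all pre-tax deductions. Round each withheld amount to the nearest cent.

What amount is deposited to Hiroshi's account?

Transit benefit: $316.77
Taxable wages = $5,815.03 − $316.77 = $5,498.26
Federal tax withheld: $5,498.26 × 0.1293 = $710.93
State tax withheld: $5,498.26 × 0.02 = $109.97
SDI: $5,815.03 × 0.005 = $29.08
State unemployment insurance (employee share): $5,815.03 × 0.005 = $29.08
Medical insurance premium: $178.88
(Employer's $536.09 toward medical insurance premium is not withheld from the employee.)
Total deductions = $316.77 + $710.93 + $109.97 + $29.08 + $29.08 + $178.88 = $1,374.71
Net pay = $5,815.03 − $1,374.71 = $4,440.32

$4,440.32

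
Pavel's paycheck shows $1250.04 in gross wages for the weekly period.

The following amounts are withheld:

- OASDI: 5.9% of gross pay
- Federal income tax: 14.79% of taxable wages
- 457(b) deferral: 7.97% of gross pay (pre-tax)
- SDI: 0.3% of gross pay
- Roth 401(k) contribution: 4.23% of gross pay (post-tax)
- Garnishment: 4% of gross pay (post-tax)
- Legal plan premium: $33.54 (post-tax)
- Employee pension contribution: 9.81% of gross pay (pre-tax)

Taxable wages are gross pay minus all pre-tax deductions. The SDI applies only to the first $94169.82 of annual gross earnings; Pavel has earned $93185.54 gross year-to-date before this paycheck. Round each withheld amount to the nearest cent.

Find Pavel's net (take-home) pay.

$662.65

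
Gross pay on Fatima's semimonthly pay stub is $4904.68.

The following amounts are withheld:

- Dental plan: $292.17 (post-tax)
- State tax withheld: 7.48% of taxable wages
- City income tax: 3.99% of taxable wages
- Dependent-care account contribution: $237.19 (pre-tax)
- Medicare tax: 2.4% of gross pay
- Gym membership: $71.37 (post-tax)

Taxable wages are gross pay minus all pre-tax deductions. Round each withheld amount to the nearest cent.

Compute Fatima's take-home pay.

$3650.88

Dependent-care account contribution: $237.19
Taxable wages = $4904.68 − $237.19 = $4667.49
State tax withheld: $4667.49 × 0.0748 = $349.13
City income tax: $4667.49 × 0.0399 = $186.23
Medicare tax: $4904.68 × 0.024 = $117.71
Gym membership: $71.37
Dental plan: $292.17
Total deductions = $237.19 + $349.13 + $186.23 + $117.71 + $71.37 + $292.17 = $1253.80
Net pay = $4904.68 − $1253.80 = $3650.88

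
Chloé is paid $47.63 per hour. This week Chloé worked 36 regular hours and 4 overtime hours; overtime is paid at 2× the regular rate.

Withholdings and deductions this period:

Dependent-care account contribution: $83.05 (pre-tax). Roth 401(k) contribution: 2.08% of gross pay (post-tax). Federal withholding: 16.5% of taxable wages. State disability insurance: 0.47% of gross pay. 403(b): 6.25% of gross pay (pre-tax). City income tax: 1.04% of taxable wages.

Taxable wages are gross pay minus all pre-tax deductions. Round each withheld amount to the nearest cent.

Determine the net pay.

Regular pay: 36 × $47.63 = $1,714.68
Overtime pay: 4 × $47.63 × 2 = $381.04
Gross pay = $1,714.68 + $381.04 = $2,095.72
403(b): $2,095.72 × 0.0625 = $130.98
Dependent-care account contribution: $83.05
Pre-tax total = $130.98 + $83.05 = $214.03
Taxable wages = $2,095.72 − $214.03 = $1,881.69
Federal withholding: $1,881.69 × 0.165 = $310.48
City income tax: $1,881.69 × 0.0104 = $19.57
State disability insurance: $2,095.72 × 0.0047 = $9.85
Roth 401(k) contribution: $2,095.72 × 0.0208 = $43.59
Total deductions = $130.98 + $83.05 + $310.48 + $19.57 + $9.85 + $43.59 = $597.52
Net pay = $2,095.72 − $597.52 = $1,498.20

$1,498.20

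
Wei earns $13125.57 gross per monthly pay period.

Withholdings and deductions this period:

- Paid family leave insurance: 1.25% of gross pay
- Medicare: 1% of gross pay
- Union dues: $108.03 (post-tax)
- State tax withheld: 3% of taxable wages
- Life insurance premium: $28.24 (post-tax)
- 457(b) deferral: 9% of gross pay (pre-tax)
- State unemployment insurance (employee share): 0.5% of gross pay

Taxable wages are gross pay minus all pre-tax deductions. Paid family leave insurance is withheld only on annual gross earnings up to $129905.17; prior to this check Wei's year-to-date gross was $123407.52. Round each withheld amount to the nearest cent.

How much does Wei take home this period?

$11171.56

457(b) deferral: $13125.57 × 0.09 = $1181.30
Taxable wages = $13125.57 − $1181.30 = $11944.27
State tax withheld: $11944.27 × 0.03 = $358.33
Medicare: $13125.57 × 0.01 = $131.26
State unemployment insurance (employee share): $13125.57 × 0.005 = $65.63
Paid family leave insurance: only $129905.17 − $123407.52 = $6497.65 of this check is subject → $6497.65 × 0.0125 = $81.22
Life insurance premium: $28.24
Union dues: $108.03
Total deductions = $1181.30 + $358.33 + $131.26 + $65.63 + $81.22 + $28.24 + $108.03 = $1954.01
Net pay = $13125.57 − $1954.01 = $11171.56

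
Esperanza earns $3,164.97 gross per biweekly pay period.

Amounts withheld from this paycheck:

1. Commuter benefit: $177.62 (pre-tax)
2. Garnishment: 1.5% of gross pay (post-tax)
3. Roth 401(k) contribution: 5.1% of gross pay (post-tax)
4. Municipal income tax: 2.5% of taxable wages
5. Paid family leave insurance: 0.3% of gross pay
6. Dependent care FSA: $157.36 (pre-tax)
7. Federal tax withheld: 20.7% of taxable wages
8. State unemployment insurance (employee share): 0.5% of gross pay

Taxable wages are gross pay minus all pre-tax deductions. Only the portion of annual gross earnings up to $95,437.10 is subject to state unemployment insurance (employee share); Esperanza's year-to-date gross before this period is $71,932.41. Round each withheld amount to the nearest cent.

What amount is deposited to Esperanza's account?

$1,939.24

Dependent care FSA: $157.36
Commuter benefit: $177.62
Pre-tax total = $157.36 + $177.62 = $334.98
Taxable wages = $3,164.97 − $334.98 = $2,829.99
Federal tax withheld: $2,829.99 × 0.207 = $585.81
Municipal income tax: $2,829.99 × 0.025 = $70.75
Paid family leave insurance: $3,164.97 × 0.003 = $9.49
State unemployment insurance (employee share): cap not yet reached, full $3,164.97 is subject → $3,164.97 × 0.005 = $15.82
Roth 401(k) contribution: $3,164.97 × 0.051 = $161.41
Garnishment: $3,164.97 × 0.015 = $47.47
Total deductions = $157.36 + $177.62 + $585.81 + $70.75 + $9.49 + $15.82 + $161.41 + $47.47 = $1,225.73
Net pay = $3,164.97 − $1,225.73 = $1,939.24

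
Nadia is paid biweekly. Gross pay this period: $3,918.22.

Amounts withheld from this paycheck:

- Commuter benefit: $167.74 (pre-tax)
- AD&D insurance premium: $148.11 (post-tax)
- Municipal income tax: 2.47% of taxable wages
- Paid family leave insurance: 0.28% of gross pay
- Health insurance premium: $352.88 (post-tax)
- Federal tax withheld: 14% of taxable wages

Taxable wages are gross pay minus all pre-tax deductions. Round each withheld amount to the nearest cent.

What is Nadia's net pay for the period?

$2,620.81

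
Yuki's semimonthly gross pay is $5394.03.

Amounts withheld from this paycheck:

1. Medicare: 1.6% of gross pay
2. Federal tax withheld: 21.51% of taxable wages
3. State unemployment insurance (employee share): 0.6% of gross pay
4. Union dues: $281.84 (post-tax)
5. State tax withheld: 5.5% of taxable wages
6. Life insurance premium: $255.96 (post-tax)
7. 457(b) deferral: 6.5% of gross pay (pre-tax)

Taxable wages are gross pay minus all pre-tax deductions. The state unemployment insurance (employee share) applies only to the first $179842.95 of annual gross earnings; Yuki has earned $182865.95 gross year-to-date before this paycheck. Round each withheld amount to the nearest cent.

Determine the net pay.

$3057.09

457(b) deferral: $5394.03 × 0.065 = $350.61
Taxable wages = $5394.03 − $350.61 = $5043.42
State tax withheld: $5043.42 × 0.055 = $277.39
Federal tax withheld: $5043.42 × 0.2151 = $1084.84
Medicare: $5394.03 × 0.016 = $86.30
State unemployment insurance (employee share): annual cap $179842.95 already reached (YTD $182865.95), so $0.00
Union dues: $281.84
Life insurance premium: $255.96
Total deductions = $350.61 + $277.39 + $1084.84 + $86.30 + $0.00 + $281.84 + $255.96 = $2336.94
Net pay = $5394.03 − $2336.94 = $3057.09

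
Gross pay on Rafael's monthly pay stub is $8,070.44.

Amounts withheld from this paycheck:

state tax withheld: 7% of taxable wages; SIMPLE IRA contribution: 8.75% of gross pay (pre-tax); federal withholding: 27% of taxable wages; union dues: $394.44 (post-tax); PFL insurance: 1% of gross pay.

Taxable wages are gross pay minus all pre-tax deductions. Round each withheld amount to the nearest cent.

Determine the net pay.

SIMPLE IRA contribution: $8,070.44 × 0.0875 = $706.16
Taxable wages = $8,070.44 − $706.16 = $7,364.28
State tax withheld: $7,364.28 × 0.07 = $515.50
Federal withholding: $7,364.28 × 0.27 = $1,988.36
PFL insurance: $8,070.44 × 0.01 = $80.70
Union dues: $394.44
Total deductions = $706.16 + $515.50 + $1,988.36 + $80.70 + $394.44 = $3,685.16
Net pay = $8,070.44 − $3,685.16 = $4,385.28

$4,385.28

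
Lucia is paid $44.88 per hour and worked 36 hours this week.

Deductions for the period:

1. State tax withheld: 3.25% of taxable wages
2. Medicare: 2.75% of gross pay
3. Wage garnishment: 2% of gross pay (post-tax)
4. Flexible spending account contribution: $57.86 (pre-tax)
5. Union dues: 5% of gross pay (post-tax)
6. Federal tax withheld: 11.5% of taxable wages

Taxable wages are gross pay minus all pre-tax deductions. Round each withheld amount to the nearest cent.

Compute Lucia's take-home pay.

Gross pay: 36 × $44.88 = $1,615.68
Flexible spending account contribution: $57.86
Taxable wages = $1,615.68 − $57.86 = $1,557.82
State tax withheld: $1,557.82 × 0.0325 = $50.63
Federal tax withheld: $1,557.82 × 0.115 = $179.15
Medicare: $1,615.68 × 0.0275 = $44.43
Union dues: $1,615.68 × 0.05 = $80.78
Wage garnishment: $1,615.68 × 0.02 = $32.31
Total deductions = $57.86 + $50.63 + $179.15 + $44.43 + $80.78 + $32.31 = $445.16
Net pay = $1,615.68 − $445.16 = $1,170.52

$1,170.52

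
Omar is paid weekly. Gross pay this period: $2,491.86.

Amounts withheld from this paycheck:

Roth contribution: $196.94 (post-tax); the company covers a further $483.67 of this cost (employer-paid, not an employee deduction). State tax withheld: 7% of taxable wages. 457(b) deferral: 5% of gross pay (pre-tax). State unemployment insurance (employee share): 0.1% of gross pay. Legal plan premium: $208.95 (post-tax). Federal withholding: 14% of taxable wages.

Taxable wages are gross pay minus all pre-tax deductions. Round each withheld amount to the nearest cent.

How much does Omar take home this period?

457(b) deferral: $2,491.86 × 0.05 = $124.59
Taxable wages = $2,491.86 − $124.59 = $2,367.27
State tax withheld: $2,367.27 × 0.07 = $165.71
Federal withholding: $2,367.27 × 0.14 = $331.42
State unemployment insurance (employee share): $2,491.86 × 0.001 = $2.49
Roth contribution: $196.94
Legal plan premium: $208.95
(Employer's $483.67 toward Roth contribution is not withheld from the employee.)
Total deductions = $124.59 + $165.71 + $331.42 + $2.49 + $196.94 + $208.95 = $1,030.10
Net pay = $2,491.86 − $1,030.10 = $1,461.76

$1,461.76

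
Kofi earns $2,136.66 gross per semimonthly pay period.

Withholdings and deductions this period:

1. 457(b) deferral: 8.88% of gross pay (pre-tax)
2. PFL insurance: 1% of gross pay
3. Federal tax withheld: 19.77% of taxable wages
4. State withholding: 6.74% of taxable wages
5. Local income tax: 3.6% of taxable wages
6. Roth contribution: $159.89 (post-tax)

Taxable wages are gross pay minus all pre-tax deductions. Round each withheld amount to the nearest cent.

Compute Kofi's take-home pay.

457(b) deferral: $2,136.66 × 0.0888 = $189.74
Taxable wages = $2,136.66 − $189.74 = $1,946.92
State withholding: $1,946.92 × 0.0674 = $131.22
Local income tax: $1,946.92 × 0.036 = $70.09
Federal tax withheld: $1,946.92 × 0.1977 = $384.91
PFL insurance: $2,136.66 × 0.01 = $21.37
Roth contribution: $159.89
Total deductions = $189.74 + $131.22 + $70.09 + $384.91 + $21.37 + $159.89 = $957.22
Net pay = $2,136.66 − $957.22 = $1,179.44

$1,179.44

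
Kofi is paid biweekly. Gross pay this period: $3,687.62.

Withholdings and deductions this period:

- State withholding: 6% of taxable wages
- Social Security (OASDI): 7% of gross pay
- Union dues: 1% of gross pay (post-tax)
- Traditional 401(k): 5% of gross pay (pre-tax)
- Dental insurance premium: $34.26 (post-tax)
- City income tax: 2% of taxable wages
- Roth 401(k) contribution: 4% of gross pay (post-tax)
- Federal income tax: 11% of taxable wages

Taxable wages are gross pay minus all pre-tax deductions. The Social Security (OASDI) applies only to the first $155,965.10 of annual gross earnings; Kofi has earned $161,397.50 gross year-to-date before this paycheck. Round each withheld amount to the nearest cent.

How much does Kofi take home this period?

Traditional 401(k): $3,687.62 × 0.05 = $184.38
Taxable wages = $3,687.62 − $184.38 = $3,503.24
Federal income tax: $3,503.24 × 0.11 = $385.36
City income tax: $3,503.24 × 0.02 = $70.06
State withholding: $3,503.24 × 0.06 = $210.19
Social Security (OASDI): annual cap $155,965.10 already reached (YTD $161,397.50), so $0.00
Dental insurance premium: $34.26
Union dues: $3,687.62 × 0.01 = $36.88
Roth 401(k) contribution: $3,687.62 × 0.04 = $147.50
Total deductions = $184.38 + $385.36 + $70.06 + $210.19 + $0.00 + $34.26 + $36.88 + $147.50 = $1,068.63
Net pay = $3,687.62 − $1,068.63 = $2,618.99

$2,618.99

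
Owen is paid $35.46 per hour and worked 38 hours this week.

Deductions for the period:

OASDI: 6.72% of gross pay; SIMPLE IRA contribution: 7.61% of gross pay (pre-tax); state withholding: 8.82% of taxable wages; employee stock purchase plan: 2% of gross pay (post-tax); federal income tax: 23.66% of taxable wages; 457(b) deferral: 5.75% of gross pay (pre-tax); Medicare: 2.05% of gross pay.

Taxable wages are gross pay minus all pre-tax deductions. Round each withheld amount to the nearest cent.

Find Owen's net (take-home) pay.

Gross pay: 38 × $35.46 = $1,347.48
SIMPLE IRA contribution: $1,347.48 × 0.0761 = $102.54
457(b) deferral: $1,347.48 × 0.0575 = $77.48
Pre-tax total = $102.54 + $77.48 = $180.02
Taxable wages = $1,347.48 − $180.02 = $1,167.46
State withholding: $1,167.46 × 0.0882 = $102.97
Federal income tax: $1,167.46 × 0.2366 = $276.22
Medicare: $1,347.48 × 0.0205 = $27.62
OASDI: $1,347.48 × 0.0672 = $90.55
Employee stock purchase plan: $1,347.48 × 0.02 = $26.95
Total deductions = $102.54 + $77.48 + $102.97 + $276.22 + $27.62 + $90.55 + $26.95 = $704.33
Net pay = $1,347.48 − $704.33 = $643.15

$643.15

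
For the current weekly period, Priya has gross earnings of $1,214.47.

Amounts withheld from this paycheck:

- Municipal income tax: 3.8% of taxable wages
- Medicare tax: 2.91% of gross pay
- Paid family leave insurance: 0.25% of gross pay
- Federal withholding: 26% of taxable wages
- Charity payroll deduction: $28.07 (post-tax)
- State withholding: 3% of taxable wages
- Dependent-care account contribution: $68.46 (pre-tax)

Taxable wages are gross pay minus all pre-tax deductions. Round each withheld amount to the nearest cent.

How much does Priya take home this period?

Dependent-care account contribution: $68.46
Taxable wages = $1,214.47 − $68.46 = $1,146.01
Municipal income tax: $1,146.01 × 0.038 = $43.55
State withholding: $1,146.01 × 0.03 = $34.38
Federal withholding: $1,146.01 × 0.26 = $297.96
Paid family leave insurance: $1,214.47 × 0.0025 = $3.04
Medicare tax: $1,214.47 × 0.0291 = $35.34
Charity payroll deduction: $28.07
Total deductions = $68.46 + $43.55 + $34.38 + $297.96 + $3.04 + $35.34 + $28.07 = $510.80
Net pay = $1,214.47 − $510.80 = $703.67

$703.67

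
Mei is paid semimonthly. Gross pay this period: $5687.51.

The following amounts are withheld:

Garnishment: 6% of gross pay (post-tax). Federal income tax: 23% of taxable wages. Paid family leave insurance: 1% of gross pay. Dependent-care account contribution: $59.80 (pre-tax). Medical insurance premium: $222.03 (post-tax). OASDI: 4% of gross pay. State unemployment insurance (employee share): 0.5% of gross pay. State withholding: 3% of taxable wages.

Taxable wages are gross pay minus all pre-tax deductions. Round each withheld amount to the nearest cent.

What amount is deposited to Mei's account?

$3288.41

Dependent-care account contribution: $59.80
Taxable wages = $5687.51 − $59.80 = $5627.71
Federal income tax: $5627.71 × 0.23 = $1294.37
State withholding: $5627.71 × 0.03 = $168.83
State unemployment insurance (employee share): $5687.51 × 0.005 = $28.44
Paid family leave insurance: $5687.51 × 0.01 = $56.88
OASDI: $5687.51 × 0.04 = $227.50
Garnishment: $5687.51 × 0.06 = $341.25
Medical insurance premium: $222.03
Total deductions = $59.80 + $1294.37 + $168.83 + $28.44 + $56.88 + $227.50 + $341.25 + $222.03 = $2399.10
Net pay = $5687.51 − $2399.10 = $3288.41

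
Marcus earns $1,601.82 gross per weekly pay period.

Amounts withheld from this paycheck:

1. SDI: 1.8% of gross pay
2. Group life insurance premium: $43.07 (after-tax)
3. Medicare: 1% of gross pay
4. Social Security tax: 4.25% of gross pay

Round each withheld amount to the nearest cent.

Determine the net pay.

$1,445.82

Medicare: $1,601.82 × 0.01 = $16.02
Social Security tax: $1,601.82 × 0.0425 = $68.08
SDI: $1,601.82 × 0.018 = $28.83
Group life insurance premium: $43.07
Total deductions = $16.02 + $68.08 + $28.83 + $43.07 = $156.00
Net pay = $1,601.82 − $156.00 = $1,445.82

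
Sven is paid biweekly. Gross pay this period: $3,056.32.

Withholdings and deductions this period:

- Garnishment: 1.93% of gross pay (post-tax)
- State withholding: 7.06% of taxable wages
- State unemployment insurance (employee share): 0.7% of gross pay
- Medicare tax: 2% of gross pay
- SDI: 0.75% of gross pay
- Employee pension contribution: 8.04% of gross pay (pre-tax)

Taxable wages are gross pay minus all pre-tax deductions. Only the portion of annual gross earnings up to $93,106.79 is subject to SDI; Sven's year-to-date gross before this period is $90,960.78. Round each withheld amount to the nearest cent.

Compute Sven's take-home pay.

Employee pension contribution: $3,056.32 × 0.0804 = $245.73
Taxable wages = $3,056.32 − $245.73 = $2,810.59
State withholding: $2,810.59 × 0.0706 = $198.43
SDI: only $93,106.79 − $90,960.78 = $2,146.01 of this check is subject → $2,146.01 × 0.0075 = $16.10
State unemployment insurance (employee share): $3,056.32 × 0.007 = $21.39
Medicare tax: $3,056.32 × 0.02 = $61.13
Garnishment: $3,056.32 × 0.0193 = $58.99
Total deductions = $245.73 + $198.43 + $16.10 + $21.39 + $61.13 + $58.99 = $601.77
Net pay = $3,056.32 − $601.77 = $2,454.55

$2,454.55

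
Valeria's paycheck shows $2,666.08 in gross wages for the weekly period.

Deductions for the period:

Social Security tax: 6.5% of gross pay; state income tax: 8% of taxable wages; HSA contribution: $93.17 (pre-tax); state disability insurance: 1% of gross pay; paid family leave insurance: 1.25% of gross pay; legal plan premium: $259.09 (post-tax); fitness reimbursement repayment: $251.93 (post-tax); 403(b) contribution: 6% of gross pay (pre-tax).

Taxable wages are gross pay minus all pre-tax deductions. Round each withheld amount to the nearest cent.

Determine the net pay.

$1,475.60

HSA contribution: $93.17
403(b) contribution: $2,666.08 × 0.06 = $159.96
Pre-tax total = $93.17 + $159.96 = $253.13
Taxable wages = $2,666.08 − $253.13 = $2,412.95
State income tax: $2,412.95 × 0.08 = $193.04
Paid family leave insurance: $2,666.08 × 0.0125 = $33.33
State disability insurance: $2,666.08 × 0.01 = $26.66
Social Security tax: $2,666.08 × 0.065 = $173.30
Fitness reimbursement repayment: $251.93
Legal plan premium: $259.09
Total deductions = $93.17 + $159.96 + $193.04 + $33.33 + $26.66 + $173.30 + $251.93 + $259.09 = $1,190.48
Net pay = $2,666.08 − $1,190.48 = $1,475.60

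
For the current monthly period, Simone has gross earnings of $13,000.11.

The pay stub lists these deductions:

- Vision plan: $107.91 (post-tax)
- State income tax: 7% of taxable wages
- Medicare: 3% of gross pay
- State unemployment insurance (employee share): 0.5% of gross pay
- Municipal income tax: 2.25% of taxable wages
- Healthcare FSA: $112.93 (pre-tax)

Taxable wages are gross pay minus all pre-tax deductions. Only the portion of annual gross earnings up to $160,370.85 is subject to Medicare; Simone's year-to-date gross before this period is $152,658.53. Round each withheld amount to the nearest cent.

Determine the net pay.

$11,290.84

Healthcare FSA: $112.93
Taxable wages = $13,000.11 − $112.93 = $12,887.18
State income tax: $12,887.18 × 0.07 = $902.10
Municipal income tax: $12,887.18 × 0.0225 = $289.96
Medicare: only $160,370.85 − $152,658.53 = $7,712.32 of this check is subject → $7,712.32 × 0.03 = $231.37
State unemployment insurance (employee share): $13,000.11 × 0.005 = $65.00
Vision plan: $107.91
Total deductions = $112.93 + $902.10 + $289.96 + $231.37 + $65.00 + $107.91 = $1,709.27
Net pay = $13,000.11 − $1,709.27 = $11,290.84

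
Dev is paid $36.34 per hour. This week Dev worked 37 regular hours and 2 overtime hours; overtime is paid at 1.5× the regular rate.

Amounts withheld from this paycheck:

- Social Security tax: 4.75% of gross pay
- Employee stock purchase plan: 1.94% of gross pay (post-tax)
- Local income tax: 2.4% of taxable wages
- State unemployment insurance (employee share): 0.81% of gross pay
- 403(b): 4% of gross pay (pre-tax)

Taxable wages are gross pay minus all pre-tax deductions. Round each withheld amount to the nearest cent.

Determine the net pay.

Regular pay: 37 × $36.34 = $1,344.58
Overtime pay: 2 × $36.34 × 1.5 = $109.02
Gross pay = $1,344.58 + $109.02 = $1,453.60
403(b): $1,453.60 × 0.04 = $58.14
Taxable wages = $1,453.60 − $58.14 = $1,395.46
Local income tax: $1,395.46 × 0.024 = $33.49
Social Security tax: $1,453.60 × 0.0475 = $69.05
State unemployment insurance (employee share): $1,453.60 × 0.0081 = $11.77
Employee stock purchase plan: $1,453.60 × 0.0194 = $28.20
Total deductions = $58.14 + $33.49 + $69.05 + $11.77 + $28.20 = $200.65
Net pay = $1,453.60 − $200.65 = $1,252.95

$1,252.95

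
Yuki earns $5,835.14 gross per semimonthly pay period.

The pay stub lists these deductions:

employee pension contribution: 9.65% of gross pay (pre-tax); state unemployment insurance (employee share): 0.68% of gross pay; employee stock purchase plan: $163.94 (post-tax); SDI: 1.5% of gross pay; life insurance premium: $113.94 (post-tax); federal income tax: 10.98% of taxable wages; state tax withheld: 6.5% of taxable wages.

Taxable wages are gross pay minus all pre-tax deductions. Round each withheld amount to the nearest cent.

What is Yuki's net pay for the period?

$3,945.41

Employee pension contribution: $5,835.14 × 0.0965 = $563.09
Taxable wages = $5,835.14 − $563.09 = $5,272.05
Federal income tax: $5,272.05 × 0.1098 = $578.87
State tax withheld: $5,272.05 × 0.065 = $342.68
SDI: $5,835.14 × 0.015 = $87.53
State unemployment insurance (employee share): $5,835.14 × 0.0068 = $39.68
Life insurance premium: $113.94
Employee stock purchase plan: $163.94
Total deductions = $563.09 + $578.87 + $342.68 + $87.53 + $39.68 + $113.94 + $163.94 = $1,889.73
Net pay = $5,835.14 − $1,889.73 = $3,945.41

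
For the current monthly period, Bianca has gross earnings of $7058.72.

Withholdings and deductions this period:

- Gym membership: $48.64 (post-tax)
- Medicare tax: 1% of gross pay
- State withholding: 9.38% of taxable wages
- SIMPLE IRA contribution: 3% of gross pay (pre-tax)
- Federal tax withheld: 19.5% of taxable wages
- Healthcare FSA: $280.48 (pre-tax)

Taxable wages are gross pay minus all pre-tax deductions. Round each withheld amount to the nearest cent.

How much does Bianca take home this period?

SIMPLE IRA contribution: $7058.72 × 0.03 = $211.76
Healthcare FSA: $280.48
Pre-tax total = $211.76 + $280.48 = $492.24
Taxable wages = $7058.72 − $492.24 = $6566.48
Federal tax withheld: $6566.48 × 0.195 = $1280.46
State withholding: $6566.48 × 0.0938 = $615.94
Medicare tax: $7058.72 × 0.01 = $70.59
Gym membership: $48.64
Total deductions = $211.76 + $280.48 + $1280.46 + $615.94 + $70.59 + $48.64 = $2507.87
Net pay = $7058.72 − $2507.87 = $4550.85

$4550.85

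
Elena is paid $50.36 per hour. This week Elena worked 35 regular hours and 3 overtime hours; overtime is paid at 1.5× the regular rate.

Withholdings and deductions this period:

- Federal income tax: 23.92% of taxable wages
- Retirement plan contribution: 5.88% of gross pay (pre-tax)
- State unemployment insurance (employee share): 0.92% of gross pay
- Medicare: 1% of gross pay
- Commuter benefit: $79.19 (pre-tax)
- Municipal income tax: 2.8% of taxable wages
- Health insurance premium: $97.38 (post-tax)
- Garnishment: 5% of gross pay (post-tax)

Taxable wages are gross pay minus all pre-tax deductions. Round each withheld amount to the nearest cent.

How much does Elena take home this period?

Regular pay: 35 × $50.36 = $1,762.60
Overtime pay: 3 × $50.36 × 1.5 = $226.62
Gross pay = $1,762.60 + $226.62 = $1,989.22
Retirement plan contribution: $1,989.22 × 0.0588 = $116.97
Commuter benefit: $79.19
Pre-tax total = $116.97 + $79.19 = $196.16
Taxable wages = $1,989.22 − $196.16 = $1,793.06
Federal income tax: $1,793.06 × 0.2392 = $428.90
Municipal income tax: $1,793.06 × 0.028 = $50.21
State unemployment insurance (employee share): $1,989.22 × 0.0092 = $18.30
Medicare: $1,989.22 × 0.01 = $19.89
Garnishment: $1,989.22 × 0.05 = $99.46
Health insurance premium: $97.38
Total deductions = $116.97 + $79.19 + $428.90 + $50.21 + $18.30 + $19.89 + $99.46 + $97.38 = $910.30
Net pay = $1,989.22 − $910.30 = $1,078.92

$1,078.92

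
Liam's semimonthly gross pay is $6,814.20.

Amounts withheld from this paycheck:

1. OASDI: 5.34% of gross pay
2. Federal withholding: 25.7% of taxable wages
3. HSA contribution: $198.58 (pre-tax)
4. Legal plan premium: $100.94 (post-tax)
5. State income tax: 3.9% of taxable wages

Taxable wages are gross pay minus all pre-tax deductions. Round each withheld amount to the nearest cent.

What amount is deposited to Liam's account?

$4,192.58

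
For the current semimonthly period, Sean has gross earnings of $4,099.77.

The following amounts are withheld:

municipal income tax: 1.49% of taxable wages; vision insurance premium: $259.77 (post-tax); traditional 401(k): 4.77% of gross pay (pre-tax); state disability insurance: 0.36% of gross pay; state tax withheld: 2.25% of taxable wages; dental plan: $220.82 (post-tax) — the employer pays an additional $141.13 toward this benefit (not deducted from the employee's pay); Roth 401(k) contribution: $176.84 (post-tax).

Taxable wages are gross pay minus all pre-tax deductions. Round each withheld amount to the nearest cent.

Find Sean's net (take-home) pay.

Traditional 401(k): $4,099.77 × 0.0477 = $195.56
Taxable wages = $4,099.77 − $195.56 = $3,904.21
State tax withheld: $3,904.21 × 0.0225 = $87.84
Municipal income tax: $3,904.21 × 0.0149 = $58.17
State disability insurance: $4,099.77 × 0.0036 = $14.76
Dental plan: $220.82
Roth 401(k) contribution: $176.84
Vision insurance premium: $259.77
(Employer's $141.13 toward dental plan is not withheld from the employee.)
Total deductions = $195.56 + $87.84 + $58.17 + $14.76 + $220.82 + $176.84 + $259.77 = $1,013.76
Net pay = $4,099.77 − $1,013.76 = $3,086.01

$3,086.01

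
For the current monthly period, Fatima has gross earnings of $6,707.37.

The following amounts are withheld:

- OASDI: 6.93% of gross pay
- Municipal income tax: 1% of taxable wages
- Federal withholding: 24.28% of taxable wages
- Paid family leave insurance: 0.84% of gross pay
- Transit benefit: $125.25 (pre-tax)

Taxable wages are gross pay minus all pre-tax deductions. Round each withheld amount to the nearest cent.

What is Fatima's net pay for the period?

$4,397.00

Transit benefit: $125.25
Taxable wages = $6,707.37 − $125.25 = $6,582.12
Federal withholding: $6,582.12 × 0.2428 = $1,598.14
Municipal income tax: $6,582.12 × 0.01 = $65.82
Paid family leave insurance: $6,707.37 × 0.0084 = $56.34
OASDI: $6,707.37 × 0.0693 = $464.82
Total deductions = $125.25 + $1,598.14 + $65.82 + $56.34 + $464.82 = $2,310.37
Net pay = $6,707.37 − $2,310.37 = $4,397.00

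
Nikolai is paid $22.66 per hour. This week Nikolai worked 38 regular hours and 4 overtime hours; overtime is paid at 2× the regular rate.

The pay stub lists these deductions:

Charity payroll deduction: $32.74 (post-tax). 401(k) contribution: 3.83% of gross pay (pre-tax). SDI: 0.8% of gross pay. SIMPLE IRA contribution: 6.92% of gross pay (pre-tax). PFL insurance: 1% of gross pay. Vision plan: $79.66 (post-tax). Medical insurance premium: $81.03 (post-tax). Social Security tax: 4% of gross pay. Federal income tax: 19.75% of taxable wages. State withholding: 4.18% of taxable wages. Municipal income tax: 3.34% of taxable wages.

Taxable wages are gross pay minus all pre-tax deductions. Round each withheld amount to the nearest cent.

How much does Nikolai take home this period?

Regular pay: 38 × $22.66 = $861.08
Overtime pay: 4 × $22.66 × 2 = $181.28
Gross pay = $861.08 + $181.28 = $1042.36
401(k) contribution: $1042.36 × 0.0383 = $39.92
SIMPLE IRA contribution: $1042.36 × 0.0692 = $72.13
Pre-tax total = $39.92 + $72.13 = $112.05
Taxable wages = $1042.36 − $112.05 = $930.31
Federal income tax: $930.31 × 0.1975 = $183.74
State withholding: $930.31 × 0.0418 = $38.89
Municipal income tax: $930.31 × 0.0334 = $31.07
PFL insurance: $1042.36 × 0.01 = $10.42
Social Security tax: $1042.36 × 0.04 = $41.69
SDI: $1042.36 × 0.008 = $8.34
Charity payroll deduction: $32.74
Medical insurance premium: $81.03
Vision plan: $79.66
Total deductions = $39.92 + $72.13 + $183.74 + $38.89 + $31.07 + $10.42 + $41.69 + $8.34 + $32.74 + $81.03 + $79.66 = $619.63
Net pay = $1042.36 − $619.63 = $422.73

$422.73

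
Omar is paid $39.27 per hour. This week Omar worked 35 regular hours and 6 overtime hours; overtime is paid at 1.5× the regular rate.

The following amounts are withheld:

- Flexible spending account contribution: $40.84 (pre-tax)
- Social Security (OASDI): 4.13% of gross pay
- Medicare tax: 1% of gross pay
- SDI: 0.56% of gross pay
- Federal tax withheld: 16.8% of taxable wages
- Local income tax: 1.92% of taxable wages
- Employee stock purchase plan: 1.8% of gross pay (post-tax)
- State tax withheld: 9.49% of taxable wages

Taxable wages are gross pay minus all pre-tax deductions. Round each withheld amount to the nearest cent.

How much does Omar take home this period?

$1081.71

Regular pay: 35 × $39.27 = $1374.45
Overtime pay: 6 × $39.27 × 1.5 = $353.43
Gross pay = $1374.45 + $353.43 = $1727.88
Flexible spending account contribution: $40.84
Taxable wages = $1727.88 − $40.84 = $1687.04
Local income tax: $1687.04 × 0.0192 = $32.39
State tax withheld: $1687.04 × 0.0949 = $160.10
Federal tax withheld: $1687.04 × 0.168 = $283.42
SDI: $1727.88 × 0.0056 = $9.68
Medicare tax: $1727.88 × 0.01 = $17.28
Social Security (OASDI): $1727.88 × 0.0413 = $71.36
Employee stock purchase plan: $1727.88 × 0.018 = $31.10
Total deductions = $40.84 + $32.39 + $160.10 + $283.42 + $9.68 + $17.28 + $71.36 + $31.10 = $646.17
Net pay = $1727.88 − $646.17 = $1081.71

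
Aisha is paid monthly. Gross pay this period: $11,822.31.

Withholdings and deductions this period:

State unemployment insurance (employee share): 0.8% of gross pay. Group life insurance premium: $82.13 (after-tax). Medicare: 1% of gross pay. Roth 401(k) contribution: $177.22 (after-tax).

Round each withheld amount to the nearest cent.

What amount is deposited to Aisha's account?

$11,350.16

Medicare: $11,822.31 × 0.01 = $118.22
State unemployment insurance (employee share): $11,822.31 × 0.008 = $94.58
Roth 401(k) contribution: $177.22
Group life insurance premium: $82.13
Total deductions = $118.22 + $94.58 + $177.22 + $82.13 = $472.15
Net pay = $11,822.31 − $472.15 = $11,350.16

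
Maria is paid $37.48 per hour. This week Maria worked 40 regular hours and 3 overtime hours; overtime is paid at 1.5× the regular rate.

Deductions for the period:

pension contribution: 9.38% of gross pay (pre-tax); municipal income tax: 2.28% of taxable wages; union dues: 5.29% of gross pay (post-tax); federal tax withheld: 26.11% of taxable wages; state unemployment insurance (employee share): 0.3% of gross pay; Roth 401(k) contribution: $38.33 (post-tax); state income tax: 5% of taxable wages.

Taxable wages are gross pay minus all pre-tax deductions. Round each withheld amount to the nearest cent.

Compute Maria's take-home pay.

$875.19

Regular pay: 40 × $37.48 = $1499.20
Overtime pay: 3 × $37.48 × 1.5 = $168.66
Gross pay = $1499.20 + $168.66 = $1667.86
Pension contribution: $1667.86 × 0.0938 = $156.45
Taxable wages = $1667.86 − $156.45 = $1511.41
Federal tax withheld: $1511.41 × 0.2611 = $394.63
State income tax: $1511.41 × 0.05 = $75.57
Municipal income tax: $1511.41 × 0.0228 = $34.46
State unemployment insurance (employee share): $1667.86 × 0.003 = $5.00
Union dues: $1667.86 × 0.0529 = $88.23
Roth 401(k) contribution: $38.33
Total deductions = $156.45 + $394.63 + $75.57 + $34.46 + $5.00 + $88.23 + $38.33 = $792.67
Net pay = $1667.86 − $792.67 = $875.19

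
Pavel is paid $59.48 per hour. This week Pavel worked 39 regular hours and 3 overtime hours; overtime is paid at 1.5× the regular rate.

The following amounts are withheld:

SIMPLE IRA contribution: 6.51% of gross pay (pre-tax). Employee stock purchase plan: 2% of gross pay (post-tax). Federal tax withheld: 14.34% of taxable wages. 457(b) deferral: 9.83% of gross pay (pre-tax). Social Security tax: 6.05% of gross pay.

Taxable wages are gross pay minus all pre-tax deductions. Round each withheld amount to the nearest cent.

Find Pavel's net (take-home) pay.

Regular pay: 39 × $59.48 = $2,319.72
Overtime pay: 3 × $59.48 × 1.5 = $267.66
Gross pay = $2,319.72 + $267.66 = $2,587.38
SIMPLE IRA contribution: $2,587.38 × 0.0651 = $168.44
457(b) deferral: $2,587.38 × 0.0983 = $254.34
Pre-tax total = $168.44 + $254.34 = $422.78
Taxable wages = $2,587.38 − $422.78 = $2,164.60
Federal tax withheld: $2,164.60 × 0.1434 = $310.40
Social Security tax: $2,587.38 × 0.0605 = $156.54
Employee stock purchase plan: $2,587.38 × 0.02 = $51.75
Total deductions = $168.44 + $254.34 + $310.40 + $156.54 + $51.75 = $941.47
Net pay = $2,587.38 − $941.47 = $1,645.91

$1,645.91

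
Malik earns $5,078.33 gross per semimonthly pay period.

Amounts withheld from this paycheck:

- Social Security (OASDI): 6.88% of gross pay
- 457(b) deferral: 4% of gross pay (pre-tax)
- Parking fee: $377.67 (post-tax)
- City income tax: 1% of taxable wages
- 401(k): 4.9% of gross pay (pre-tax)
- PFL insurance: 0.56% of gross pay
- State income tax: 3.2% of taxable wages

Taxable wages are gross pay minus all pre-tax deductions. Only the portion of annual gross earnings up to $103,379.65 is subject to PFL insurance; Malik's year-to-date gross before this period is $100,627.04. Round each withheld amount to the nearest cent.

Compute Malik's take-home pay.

457(b) deferral: $5,078.33 × 0.04 = $203.13
401(k): $5,078.33 × 0.049 = $248.84
Pre-tax total = $203.13 + $248.84 = $451.97
Taxable wages = $5,078.33 − $451.97 = $4,626.36
City income tax: $4,626.36 × 0.01 = $46.26
State income tax: $4,626.36 × 0.032 = $148.04
Social Security (OASDI): $5,078.33 × 0.0688 = $349.39
PFL insurance: only $103,379.65 − $100,627.04 = $2,752.61 of this check is subject → $2,752.61 × 0.0056 = $15.41
Parking fee: $377.67
Total deductions = $203.13 + $248.84 + $46.26 + $148.04 + $349.39 + $15.41 + $377.67 = $1,388.74
Net pay = $5,078.33 − $1,388.74 = $3,689.59

$3,689.59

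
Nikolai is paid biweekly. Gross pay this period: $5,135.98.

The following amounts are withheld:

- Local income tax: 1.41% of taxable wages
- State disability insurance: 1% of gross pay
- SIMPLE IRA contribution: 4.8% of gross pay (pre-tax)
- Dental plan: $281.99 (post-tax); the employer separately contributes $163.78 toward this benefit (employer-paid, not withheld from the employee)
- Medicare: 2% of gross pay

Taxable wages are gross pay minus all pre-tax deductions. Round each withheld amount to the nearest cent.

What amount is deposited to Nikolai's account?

$4,384.44

SIMPLE IRA contribution: $5,135.98 × 0.048 = $246.53
Taxable wages = $5,135.98 − $246.53 = $4,889.45
Local income tax: $4,889.45 × 0.0141 = $68.94
State disability insurance: $5,135.98 × 0.01 = $51.36
Medicare: $5,135.98 × 0.02 = $102.72
Dental plan: $281.99
(Employer's $163.78 toward dental plan is not withheld from the employee.)
Total deductions = $246.53 + $68.94 + $51.36 + $102.72 + $281.99 = $751.54
Net pay = $5,135.98 − $751.54 = $4,384.44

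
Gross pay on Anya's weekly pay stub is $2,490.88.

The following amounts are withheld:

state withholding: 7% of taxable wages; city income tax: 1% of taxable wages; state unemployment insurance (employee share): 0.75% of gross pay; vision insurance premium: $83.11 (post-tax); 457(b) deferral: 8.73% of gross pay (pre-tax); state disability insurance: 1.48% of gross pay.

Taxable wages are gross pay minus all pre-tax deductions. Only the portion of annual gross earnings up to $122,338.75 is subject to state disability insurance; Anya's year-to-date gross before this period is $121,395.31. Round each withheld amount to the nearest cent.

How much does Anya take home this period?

$1,975.81

457(b) deferral: $2,490.88 × 0.0873 = $217.45
Taxable wages = $2,490.88 − $217.45 = $2,273.43
State withholding: $2,273.43 × 0.07 = $159.14
City income tax: $2,273.43 × 0.01 = $22.73
State unemployment insurance (employee share): $2,490.88 × 0.0075 = $18.68
State disability insurance: only $122,338.75 − $121,395.31 = $943.44 of this check is subject → $943.44 × 0.0148 = $13.96
Vision insurance premium: $83.11
Total deductions = $217.45 + $159.14 + $22.73 + $18.68 + $13.96 + $83.11 = $515.07
Net pay = $2,490.88 − $515.07 = $1,975.81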